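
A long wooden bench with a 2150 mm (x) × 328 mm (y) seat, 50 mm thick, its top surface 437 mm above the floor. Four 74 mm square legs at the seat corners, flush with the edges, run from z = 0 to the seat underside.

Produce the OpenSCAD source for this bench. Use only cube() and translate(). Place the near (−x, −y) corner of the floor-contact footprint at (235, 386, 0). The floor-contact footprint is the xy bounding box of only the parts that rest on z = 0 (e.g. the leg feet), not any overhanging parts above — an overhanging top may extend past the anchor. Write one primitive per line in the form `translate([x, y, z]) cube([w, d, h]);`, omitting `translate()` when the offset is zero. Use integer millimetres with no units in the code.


translate([235, 386, 387]) cube([2150, 328, 50]);
translate([235, 386, 0]) cube([74, 74, 387]);
translate([235, 640, 0]) cube([74, 74, 387]);
translate([2311, 386, 0]) cube([74, 74, 387]);
translate([2311, 640, 0]) cube([74, 74, 387]);


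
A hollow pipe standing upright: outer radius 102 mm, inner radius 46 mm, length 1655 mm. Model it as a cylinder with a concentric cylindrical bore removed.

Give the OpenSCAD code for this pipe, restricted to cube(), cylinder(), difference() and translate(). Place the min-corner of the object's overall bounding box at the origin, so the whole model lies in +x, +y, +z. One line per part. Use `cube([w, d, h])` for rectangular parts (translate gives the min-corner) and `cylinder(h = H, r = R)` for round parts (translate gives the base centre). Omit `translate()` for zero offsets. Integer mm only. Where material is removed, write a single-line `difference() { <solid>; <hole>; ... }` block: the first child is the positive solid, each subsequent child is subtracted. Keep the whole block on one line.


difference() { translate([102, 102, 0]) cylinder(h = 1655, r = 102); translate([102, 102, 0]) cylinder(h = 1655, r = 46); }


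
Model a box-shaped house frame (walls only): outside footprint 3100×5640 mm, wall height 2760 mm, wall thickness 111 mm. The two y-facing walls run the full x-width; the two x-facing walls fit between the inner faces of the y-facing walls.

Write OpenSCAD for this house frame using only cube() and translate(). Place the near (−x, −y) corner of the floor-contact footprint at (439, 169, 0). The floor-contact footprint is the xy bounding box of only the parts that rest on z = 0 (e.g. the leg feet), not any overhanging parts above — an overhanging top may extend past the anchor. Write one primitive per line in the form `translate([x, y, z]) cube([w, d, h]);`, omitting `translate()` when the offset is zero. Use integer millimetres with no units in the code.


translate([439, 169, 0]) cube([3100, 111, 2760]);
translate([439, 5698, 0]) cube([3100, 111, 2760]);
translate([439, 280, 0]) cube([111, 5418, 2760]);
translate([3428, 280, 0]) cube([111, 5418, 2760]);


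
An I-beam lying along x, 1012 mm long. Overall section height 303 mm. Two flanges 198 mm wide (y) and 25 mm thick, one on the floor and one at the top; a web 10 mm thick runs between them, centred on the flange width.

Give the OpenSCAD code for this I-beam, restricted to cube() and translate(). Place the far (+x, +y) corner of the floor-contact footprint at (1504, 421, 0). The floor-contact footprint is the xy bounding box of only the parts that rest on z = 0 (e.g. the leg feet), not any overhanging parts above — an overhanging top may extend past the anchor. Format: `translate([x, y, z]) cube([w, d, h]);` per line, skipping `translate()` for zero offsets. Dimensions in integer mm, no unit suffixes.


translate([492, 223, 0]) cube([1012, 198, 25]);
translate([492, 317, 25]) cube([1012, 10, 253]);
translate([492, 223, 278]) cube([1012, 198, 25]);


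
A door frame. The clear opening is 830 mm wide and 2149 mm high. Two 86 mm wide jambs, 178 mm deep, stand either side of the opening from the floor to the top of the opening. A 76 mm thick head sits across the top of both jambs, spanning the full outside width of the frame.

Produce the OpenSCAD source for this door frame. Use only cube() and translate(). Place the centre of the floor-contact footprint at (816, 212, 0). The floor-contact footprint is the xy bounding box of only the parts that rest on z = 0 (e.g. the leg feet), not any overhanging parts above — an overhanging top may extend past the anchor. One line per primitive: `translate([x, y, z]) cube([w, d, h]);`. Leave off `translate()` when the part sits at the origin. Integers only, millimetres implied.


translate([315, 123, 0]) cube([86, 178, 2149]);
translate([1231, 123, 0]) cube([86, 178, 2149]);
translate([315, 123, 2149]) cube([1002, 178, 76]);


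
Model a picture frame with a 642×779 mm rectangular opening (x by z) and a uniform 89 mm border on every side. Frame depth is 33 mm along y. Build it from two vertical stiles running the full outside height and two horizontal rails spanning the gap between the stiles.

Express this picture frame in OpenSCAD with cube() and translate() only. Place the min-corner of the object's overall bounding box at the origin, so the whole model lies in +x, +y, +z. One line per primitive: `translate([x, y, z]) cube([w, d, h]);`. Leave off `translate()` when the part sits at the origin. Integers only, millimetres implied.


cube([89, 33, 957]);
translate([731, 0, 0]) cube([89, 33, 957]);
translate([89, 0, 0]) cube([642, 33, 89]);
translate([89, 0, 868]) cube([642, 33, 89]);


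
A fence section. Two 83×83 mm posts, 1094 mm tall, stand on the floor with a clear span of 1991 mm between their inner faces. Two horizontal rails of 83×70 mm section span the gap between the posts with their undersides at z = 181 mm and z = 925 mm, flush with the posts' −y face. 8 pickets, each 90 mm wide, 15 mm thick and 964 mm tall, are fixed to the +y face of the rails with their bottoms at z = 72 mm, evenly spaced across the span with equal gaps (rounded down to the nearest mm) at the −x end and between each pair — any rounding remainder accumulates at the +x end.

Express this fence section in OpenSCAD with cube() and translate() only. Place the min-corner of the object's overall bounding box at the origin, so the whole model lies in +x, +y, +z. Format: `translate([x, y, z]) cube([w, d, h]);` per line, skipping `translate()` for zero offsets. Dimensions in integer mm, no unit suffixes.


cube([83, 83, 1094]);
translate([2074, 0, 0]) cube([83, 83, 1094]);
translate([83, 0, 181]) cube([1991, 83, 70]);
translate([83, 0, 925]) cube([1991, 83, 70]);
translate([224, 83, 72]) cube([90, 15, 964]);
translate([455, 83, 72]) cube([90, 15, 964]);
translate([686, 83, 72]) cube([90, 15, 964]);
translate([917, 83, 72]) cube([90, 15, 964]);
translate([1148, 83, 72]) cube([90, 15, 964]);
translate([1379, 83, 72]) cube([90, 15, 964]);
translate([1610, 83, 72]) cube([90, 15, 964]);
translate([1841, 83, 72]) cube([90, 15, 964]);


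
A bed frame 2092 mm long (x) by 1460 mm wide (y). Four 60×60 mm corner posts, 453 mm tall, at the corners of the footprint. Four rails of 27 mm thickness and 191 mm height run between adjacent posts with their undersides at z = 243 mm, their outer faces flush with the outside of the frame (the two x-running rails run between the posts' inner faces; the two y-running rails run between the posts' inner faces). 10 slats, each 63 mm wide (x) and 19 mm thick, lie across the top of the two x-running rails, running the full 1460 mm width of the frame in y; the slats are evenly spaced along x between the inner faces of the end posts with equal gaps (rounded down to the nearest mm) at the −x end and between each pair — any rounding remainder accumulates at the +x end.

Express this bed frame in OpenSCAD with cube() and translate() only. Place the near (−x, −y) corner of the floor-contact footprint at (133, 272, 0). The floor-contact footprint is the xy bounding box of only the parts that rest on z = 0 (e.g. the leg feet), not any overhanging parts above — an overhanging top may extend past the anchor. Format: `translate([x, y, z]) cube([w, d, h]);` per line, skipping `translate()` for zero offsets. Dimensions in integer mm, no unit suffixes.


translate([133, 272, 0]) cube([60, 60, 453]);
translate([133, 1672, 0]) cube([60, 60, 453]);
translate([2165, 272, 0]) cube([60, 60, 453]);
translate([2165, 1672, 0]) cube([60, 60, 453]);
translate([193, 272, 243]) cube([1972, 27, 191]);
translate([193, 1705, 243]) cube([1972, 27, 191]);
translate([133, 332, 243]) cube([27, 1340, 191]);
translate([2198, 332, 243]) cube([27, 1340, 191]);
translate([315, 272, 434]) cube([63, 1460, 19]);
translate([500, 272, 434]) cube([63, 1460, 19]);
translate([685, 272, 434]) cube([63, 1460, 19]);
translate([870, 272, 434]) cube([63, 1460, 19]);
translate([1055, 272, 434]) cube([63, 1460, 19]);
translate([1240, 272, 434]) cube([63, 1460, 19]);
translate([1425, 272, 434]) cube([63, 1460, 19]);
translate([1610, 272, 434]) cube([63, 1460, 19]);
translate([1795, 272, 434]) cube([63, 1460, 19]);
translate([1980, 272, 434]) cube([63, 1460, 19]);


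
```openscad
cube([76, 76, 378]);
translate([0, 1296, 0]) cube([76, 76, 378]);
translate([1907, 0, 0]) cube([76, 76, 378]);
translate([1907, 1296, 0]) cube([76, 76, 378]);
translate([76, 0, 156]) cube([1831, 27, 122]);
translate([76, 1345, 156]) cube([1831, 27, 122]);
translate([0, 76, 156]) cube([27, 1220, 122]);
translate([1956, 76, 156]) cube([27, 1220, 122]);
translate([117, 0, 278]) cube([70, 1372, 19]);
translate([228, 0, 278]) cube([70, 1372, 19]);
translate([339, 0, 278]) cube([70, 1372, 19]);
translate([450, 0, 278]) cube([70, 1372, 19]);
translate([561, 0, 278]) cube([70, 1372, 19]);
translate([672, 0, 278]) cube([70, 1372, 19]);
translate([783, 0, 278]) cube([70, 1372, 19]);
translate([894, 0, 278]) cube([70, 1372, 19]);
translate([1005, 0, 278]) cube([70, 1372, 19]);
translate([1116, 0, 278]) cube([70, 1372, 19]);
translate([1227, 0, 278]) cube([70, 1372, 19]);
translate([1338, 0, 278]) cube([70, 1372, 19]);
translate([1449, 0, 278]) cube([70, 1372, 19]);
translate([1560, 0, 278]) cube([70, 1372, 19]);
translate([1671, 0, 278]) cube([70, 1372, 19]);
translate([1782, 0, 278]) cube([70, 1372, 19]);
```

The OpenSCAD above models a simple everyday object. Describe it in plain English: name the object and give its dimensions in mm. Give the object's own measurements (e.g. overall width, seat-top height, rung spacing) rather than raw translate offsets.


A bed frame 1983 mm long (x) by 1372 mm wide (y). Four 76×76 mm corner posts, 378 mm tall, at the corners of the footprint. Four rails of 27 mm thickness and 122 mm height run between adjacent posts with their undersides at z = 156 mm, their outer faces flush with the outside of the frame (the two x-running rails run between the posts' inner faces; the two y-running rails run between the posts' inner faces). 16 slats, each 70 mm wide (x) and 19 mm thick, lie across the top of the two x-running rails, running the full 1372 mm width of the frame in y; along x they sit between the end posts with a 41 mm gap after the −x posts and between neighbouring slats, leaving 55 mm before the +x posts.


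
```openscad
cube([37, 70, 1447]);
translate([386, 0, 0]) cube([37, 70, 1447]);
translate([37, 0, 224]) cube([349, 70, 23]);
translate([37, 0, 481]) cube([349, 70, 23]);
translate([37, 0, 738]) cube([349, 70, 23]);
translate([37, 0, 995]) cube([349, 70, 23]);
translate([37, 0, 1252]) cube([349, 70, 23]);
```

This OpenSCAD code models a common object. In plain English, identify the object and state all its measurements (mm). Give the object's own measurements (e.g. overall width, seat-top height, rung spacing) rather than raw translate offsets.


A straight ladder. Two 37×70 mm vertical rails, 1447 mm tall, stand 423 mm apart (outside-to-outside) with their front faces coplanar on the −y side. 5 rungs, each 70 mm deep and 23 mm tall, span between the inner faces of the rails, front faces flush with the rails. The lowest rung's underside is at z = 224 mm and rungs are spaced 257 mm apart (underside to underside).


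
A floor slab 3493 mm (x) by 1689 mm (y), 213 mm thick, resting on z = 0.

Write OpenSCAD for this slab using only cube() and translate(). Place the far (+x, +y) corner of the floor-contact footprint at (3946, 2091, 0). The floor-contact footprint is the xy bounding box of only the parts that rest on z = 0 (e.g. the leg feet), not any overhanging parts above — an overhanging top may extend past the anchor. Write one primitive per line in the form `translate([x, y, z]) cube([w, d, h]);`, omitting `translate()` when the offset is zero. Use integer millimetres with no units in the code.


translate([453, 402, 0]) cube([3493, 1689, 213]);


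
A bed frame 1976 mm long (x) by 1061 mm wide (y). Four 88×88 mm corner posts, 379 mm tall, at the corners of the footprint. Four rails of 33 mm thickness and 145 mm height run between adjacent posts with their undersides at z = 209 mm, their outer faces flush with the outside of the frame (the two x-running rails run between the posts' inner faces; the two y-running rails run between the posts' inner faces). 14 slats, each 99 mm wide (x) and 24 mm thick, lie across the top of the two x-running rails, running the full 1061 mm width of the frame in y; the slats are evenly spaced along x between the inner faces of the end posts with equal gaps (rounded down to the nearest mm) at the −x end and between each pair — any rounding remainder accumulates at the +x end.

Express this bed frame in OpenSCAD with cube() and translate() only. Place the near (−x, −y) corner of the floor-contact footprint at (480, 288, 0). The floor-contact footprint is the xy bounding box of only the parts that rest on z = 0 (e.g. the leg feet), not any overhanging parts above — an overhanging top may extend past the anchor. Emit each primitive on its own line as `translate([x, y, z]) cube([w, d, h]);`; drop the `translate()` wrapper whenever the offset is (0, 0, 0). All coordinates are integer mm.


translate([480, 288, 0]) cube([88, 88, 379]);
translate([480, 1261, 0]) cube([88, 88, 379]);
translate([2368, 288, 0]) cube([88, 88, 379]);
translate([2368, 1261, 0]) cube([88, 88, 379]);
translate([568, 288, 209]) cube([1800, 33, 145]);
translate([568, 1316, 209]) cube([1800, 33, 145]);
translate([480, 376, 209]) cube([33, 885, 145]);
translate([2423, 376, 209]) cube([33, 885, 145]);
translate([595, 288, 354]) cube([99, 1061, 24]);
translate([721, 288, 354]) cube([99, 1061, 24]);
translate([847, 288, 354]) cube([99, 1061, 24]);
translate([973, 288, 354]) cube([99, 1061, 24]);
translate([1099, 288, 354]) cube([99, 1061, 24]);
translate([1225, 288, 354]) cube([99, 1061, 24]);
translate([1351, 288, 354]) cube([99, 1061, 24]);
translate([1477, 288, 354]) cube([99, 1061, 24]);
translate([1603, 288, 354]) cube([99, 1061, 24]);
translate([1729, 288, 354]) cube([99, 1061, 24]);
translate([1855, 288, 354]) cube([99, 1061, 24]);
translate([1981, 288, 354]) cube([99, 1061, 24]);
translate([2107, 288, 354]) cube([99, 1061, 24]);
translate([2233, 288, 354]) cube([99, 1061, 24]);


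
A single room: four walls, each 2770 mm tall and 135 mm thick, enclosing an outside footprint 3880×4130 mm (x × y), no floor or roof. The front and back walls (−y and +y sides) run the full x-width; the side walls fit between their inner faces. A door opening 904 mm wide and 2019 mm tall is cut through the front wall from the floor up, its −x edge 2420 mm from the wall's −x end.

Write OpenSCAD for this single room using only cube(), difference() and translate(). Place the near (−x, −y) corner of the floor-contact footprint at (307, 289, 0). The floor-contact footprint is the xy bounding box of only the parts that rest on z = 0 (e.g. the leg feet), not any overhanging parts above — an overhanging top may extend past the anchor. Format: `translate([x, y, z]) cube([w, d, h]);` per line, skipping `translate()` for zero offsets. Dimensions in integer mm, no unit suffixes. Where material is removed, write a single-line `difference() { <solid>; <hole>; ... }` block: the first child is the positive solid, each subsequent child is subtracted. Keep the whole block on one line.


difference() { translate([307, 289, 0]) cube([3880, 135, 2770]); translate([2727, 289, 0]) cube([904, 135, 2019]); }
translate([307, 4284, 0]) cube([3880, 135, 2770]);
translate([307, 424, 0]) cube([135, 3860, 2770]);
translate([4052, 424, 0]) cube([135, 3860, 2770]);


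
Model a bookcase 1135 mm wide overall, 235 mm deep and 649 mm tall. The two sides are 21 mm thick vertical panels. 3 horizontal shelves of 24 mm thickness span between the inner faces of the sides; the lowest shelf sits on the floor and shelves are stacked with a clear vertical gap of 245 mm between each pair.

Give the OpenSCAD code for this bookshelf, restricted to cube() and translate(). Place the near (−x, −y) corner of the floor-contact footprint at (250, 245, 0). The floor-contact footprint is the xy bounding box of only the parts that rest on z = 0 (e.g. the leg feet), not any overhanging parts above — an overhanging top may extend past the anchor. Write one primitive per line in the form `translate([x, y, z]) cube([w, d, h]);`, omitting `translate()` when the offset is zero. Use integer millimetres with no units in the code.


translate([250, 245, 0]) cube([21, 235, 649]);
translate([1364, 245, 0]) cube([21, 235, 649]);
translate([271, 245, 0]) cube([1093, 235, 24]);
translate([271, 245, 269]) cube([1093, 235, 24]);
translate([271, 245, 538]) cube([1093, 235, 24]);


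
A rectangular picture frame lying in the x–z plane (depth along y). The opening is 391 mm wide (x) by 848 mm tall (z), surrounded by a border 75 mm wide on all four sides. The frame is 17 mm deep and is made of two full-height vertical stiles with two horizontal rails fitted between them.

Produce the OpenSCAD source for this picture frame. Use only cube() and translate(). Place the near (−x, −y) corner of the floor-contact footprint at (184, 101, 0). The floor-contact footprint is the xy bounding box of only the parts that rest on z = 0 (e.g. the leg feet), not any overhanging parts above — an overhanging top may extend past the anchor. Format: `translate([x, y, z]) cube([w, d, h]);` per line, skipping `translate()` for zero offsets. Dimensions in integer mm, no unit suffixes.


translate([184, 101, 0]) cube([75, 17, 998]);
translate([650, 101, 0]) cube([75, 17, 998]);
translate([259, 101, 0]) cube([391, 17, 75]);
translate([259, 101, 923]) cube([391, 17, 75]);


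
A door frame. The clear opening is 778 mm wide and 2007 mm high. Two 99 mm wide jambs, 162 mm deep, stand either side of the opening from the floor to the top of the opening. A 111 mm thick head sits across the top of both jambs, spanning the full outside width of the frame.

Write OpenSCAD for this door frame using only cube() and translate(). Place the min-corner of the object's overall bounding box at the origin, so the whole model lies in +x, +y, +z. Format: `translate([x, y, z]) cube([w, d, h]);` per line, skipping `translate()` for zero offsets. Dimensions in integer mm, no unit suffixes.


cube([99, 162, 2007]);
translate([877, 0, 0]) cube([99, 162, 2007]);
translate([0, 0, 2007]) cube([976, 162, 111]);


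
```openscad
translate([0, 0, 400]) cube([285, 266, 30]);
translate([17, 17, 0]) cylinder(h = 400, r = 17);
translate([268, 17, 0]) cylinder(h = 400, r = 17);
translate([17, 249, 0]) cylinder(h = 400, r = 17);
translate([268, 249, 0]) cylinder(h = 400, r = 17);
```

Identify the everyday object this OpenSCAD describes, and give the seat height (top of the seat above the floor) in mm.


A stool. The seat height is 430 mm.

A 285×266×30 slab at z = 400 on four corner cylinders — a stool. The seat top is 400 + 30 = 430 mm.


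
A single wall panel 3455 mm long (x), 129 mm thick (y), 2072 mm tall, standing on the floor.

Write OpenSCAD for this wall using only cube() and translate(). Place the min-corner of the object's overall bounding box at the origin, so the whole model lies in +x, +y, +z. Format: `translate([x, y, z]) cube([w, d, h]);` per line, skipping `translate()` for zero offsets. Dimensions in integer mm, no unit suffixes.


cube([3455, 129, 2072]);


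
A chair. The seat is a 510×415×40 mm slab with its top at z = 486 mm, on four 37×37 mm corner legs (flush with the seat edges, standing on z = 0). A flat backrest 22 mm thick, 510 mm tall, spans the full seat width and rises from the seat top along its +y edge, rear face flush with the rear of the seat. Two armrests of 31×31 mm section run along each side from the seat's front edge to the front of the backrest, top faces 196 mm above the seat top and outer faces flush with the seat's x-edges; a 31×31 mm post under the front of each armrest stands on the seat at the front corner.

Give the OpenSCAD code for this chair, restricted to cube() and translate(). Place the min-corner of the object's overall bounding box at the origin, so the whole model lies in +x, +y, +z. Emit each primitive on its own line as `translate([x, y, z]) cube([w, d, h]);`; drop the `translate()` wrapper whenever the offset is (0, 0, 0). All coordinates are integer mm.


// leg_h = 486 - 40 = 446
// arm post h = 196 - 31 = 165
translate([0, 0, 446]) cube([510, 415, 40]);
cube([37, 37, 446]);
translate([473, 0, 0]) cube([37, 37, 446]);
translate([0, 378, 0]) cube([37, 37, 446]);
translate([473, 378, 0]) cube([37, 37, 446]);
translate([0, 393, 486]) cube([510, 22, 510]);
translate([0, 0, 651]) cube([31, 393, 31]);
translate([479, 0, 651]) cube([31, 393, 31]);
translate([0, 0, 486]) cube([31, 31, 165]);
translate([479, 0, 486]) cube([31, 31, 165]);


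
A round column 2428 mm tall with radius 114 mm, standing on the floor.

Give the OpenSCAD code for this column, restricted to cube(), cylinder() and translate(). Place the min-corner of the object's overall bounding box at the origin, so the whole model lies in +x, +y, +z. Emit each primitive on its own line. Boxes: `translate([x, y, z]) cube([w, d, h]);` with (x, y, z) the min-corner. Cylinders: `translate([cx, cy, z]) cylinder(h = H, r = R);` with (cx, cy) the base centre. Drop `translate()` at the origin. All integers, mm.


translate([114, 114, 0]) cylinder(h = 2428, r = 114);


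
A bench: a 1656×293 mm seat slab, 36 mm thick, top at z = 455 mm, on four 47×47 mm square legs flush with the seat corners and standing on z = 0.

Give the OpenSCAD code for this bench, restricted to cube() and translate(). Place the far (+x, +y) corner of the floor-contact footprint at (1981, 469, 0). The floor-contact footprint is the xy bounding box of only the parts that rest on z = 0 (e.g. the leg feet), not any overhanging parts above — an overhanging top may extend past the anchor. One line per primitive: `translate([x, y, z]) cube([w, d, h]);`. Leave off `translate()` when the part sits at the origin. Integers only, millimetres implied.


translate([325, 176, 419]) cube([1656, 293, 36]);
translate([325, 176, 0]) cube([47, 47, 419]);
translate([325, 422, 0]) cube([47, 47, 419]);
translate([1934, 176, 0]) cube([47, 47, 419]);
translate([1934, 422, 0]) cube([47, 47, 419]);


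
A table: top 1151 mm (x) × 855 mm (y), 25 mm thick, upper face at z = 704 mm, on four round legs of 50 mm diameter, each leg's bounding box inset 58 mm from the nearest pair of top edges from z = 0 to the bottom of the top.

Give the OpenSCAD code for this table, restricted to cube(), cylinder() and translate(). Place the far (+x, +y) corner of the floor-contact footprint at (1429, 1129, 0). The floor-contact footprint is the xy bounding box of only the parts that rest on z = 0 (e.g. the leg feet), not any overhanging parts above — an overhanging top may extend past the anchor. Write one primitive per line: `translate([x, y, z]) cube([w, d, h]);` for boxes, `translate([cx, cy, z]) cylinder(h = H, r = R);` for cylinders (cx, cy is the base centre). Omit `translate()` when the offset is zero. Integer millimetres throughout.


translate([336, 332, 679]) cube([1151, 855, 25]);
translate([419, 415, 0]) cylinder(h = 679, r = 25);
translate([1404, 415, 0]) cylinder(h = 679, r = 25);
translate([419, 1104, 0]) cylinder(h = 679, r = 25);
translate([1404, 1104, 0]) cylinder(h = 679, r = 25);


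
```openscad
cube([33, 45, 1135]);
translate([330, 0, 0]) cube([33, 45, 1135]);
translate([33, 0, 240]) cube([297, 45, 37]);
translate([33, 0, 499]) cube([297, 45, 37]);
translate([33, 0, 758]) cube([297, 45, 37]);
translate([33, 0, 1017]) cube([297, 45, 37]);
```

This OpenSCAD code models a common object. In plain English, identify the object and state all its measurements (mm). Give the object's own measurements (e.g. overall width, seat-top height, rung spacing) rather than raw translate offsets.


A straight ladder. Two 33×45 mm vertical rails, 1135 mm tall, stand 363 mm apart (outside-to-outside) with their front faces coplanar on the −y side. 4 rungs, each 45 mm deep and 37 mm tall, span between the inner faces of the rails, front faces flush with the rails. The lowest rung's underside is at z = 240 mm and rungs are spaced 259 mm apart (underside to underside).


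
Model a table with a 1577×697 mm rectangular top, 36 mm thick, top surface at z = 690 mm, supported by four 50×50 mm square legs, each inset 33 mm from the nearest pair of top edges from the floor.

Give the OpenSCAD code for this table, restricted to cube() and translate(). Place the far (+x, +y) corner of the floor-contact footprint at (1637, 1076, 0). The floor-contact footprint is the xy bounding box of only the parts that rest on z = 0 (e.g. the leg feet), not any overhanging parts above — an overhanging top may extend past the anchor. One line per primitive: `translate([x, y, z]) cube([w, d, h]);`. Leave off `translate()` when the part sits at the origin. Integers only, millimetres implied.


translate([93, 412, 654]) cube([1577, 697, 36]);
translate([126, 445, 0]) cube([50, 50, 654]);
translate([1587, 445, 0]) cube([50, 50, 654]);
translate([126, 1026, 0]) cube([50, 50, 654]);
translate([1587, 1026, 0]) cube([50, 50, 654]);


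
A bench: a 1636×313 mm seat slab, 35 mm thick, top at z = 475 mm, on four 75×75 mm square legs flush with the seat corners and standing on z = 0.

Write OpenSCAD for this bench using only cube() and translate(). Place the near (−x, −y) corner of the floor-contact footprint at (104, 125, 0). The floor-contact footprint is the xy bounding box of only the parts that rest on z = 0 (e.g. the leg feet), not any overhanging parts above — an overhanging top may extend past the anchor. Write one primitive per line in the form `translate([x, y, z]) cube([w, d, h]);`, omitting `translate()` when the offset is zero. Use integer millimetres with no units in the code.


// leg_h = 475 − 35 = 440
translate([104, 125, 440]) cube([1636, 313, 35]);
translate([104, 125, 0]) cube([75, 75, 440]);
translate([104, 363, 0]) cube([75, 75, 440]);
translate([1665, 125, 0]) cube([75, 75, 440]);
translate([1665, 363, 0]) cube([75, 75, 440]);


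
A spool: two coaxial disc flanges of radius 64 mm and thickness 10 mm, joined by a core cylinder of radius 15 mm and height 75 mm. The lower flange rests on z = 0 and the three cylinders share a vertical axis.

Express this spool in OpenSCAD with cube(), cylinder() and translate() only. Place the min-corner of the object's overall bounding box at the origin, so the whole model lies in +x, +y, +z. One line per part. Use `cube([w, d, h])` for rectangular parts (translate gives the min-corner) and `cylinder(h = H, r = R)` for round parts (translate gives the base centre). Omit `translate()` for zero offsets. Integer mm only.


translate([64, 64, 0]) cylinder(h = 10, r = 64);
translate([64, 64, 10]) cylinder(h = 75, r = 15);
translate([64, 64, 85]) cylinder(h = 10, r = 64);


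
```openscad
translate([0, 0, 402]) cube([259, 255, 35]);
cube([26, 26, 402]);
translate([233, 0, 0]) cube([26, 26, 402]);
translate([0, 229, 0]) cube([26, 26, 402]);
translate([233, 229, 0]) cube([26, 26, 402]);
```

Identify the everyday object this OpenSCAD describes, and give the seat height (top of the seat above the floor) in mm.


A stool. The seat height is 437 mm.

A 259×255×35 slab at z = 402 on four corner posts — a stool. The seat top is 402 + 35 = 437 mm.


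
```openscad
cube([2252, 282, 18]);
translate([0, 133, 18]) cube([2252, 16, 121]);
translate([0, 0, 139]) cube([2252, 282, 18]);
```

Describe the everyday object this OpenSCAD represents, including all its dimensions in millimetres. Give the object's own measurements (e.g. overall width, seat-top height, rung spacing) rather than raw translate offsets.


An I-beam lying along x, 2252 mm long. Overall section height 157 mm. Two flanges 282 mm wide (y) and 18 mm thick, one on the floor and one at the top; a web 16 mm thick runs between them, centred on the flange width.


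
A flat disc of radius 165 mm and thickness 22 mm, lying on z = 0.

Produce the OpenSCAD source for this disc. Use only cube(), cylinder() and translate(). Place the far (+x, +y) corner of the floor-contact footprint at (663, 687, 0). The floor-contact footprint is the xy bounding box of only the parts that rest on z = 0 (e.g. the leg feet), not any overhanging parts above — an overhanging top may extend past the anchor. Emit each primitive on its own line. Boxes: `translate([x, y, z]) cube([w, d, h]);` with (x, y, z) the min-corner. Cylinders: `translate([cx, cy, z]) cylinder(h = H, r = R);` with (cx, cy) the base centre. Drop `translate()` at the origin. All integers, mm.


translate([498, 522, 0]) cylinder(h = 22, r = 165);


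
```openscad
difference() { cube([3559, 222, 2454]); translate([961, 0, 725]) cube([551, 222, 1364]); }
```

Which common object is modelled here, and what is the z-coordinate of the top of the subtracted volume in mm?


A wall with a window opening. The window head height is 2089 mm.

A wall with a rectangular opening subtracted — a window. Sill at z = 725, opening 1364 mm tall, so the head is at 725 + 1364 = 2089 mm.


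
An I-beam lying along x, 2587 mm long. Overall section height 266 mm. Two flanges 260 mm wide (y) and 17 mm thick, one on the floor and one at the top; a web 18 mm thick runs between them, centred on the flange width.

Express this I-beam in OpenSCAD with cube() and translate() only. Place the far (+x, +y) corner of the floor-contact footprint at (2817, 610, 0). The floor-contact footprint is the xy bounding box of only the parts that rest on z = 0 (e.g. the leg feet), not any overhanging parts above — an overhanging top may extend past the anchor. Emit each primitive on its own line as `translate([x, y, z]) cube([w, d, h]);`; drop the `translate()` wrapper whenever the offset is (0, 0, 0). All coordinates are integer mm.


translate([230, 350, 0]) cube([2587, 260, 17]);
translate([230, 471, 17]) cube([2587, 18, 232]);
translate([230, 350, 249]) cube([2587, 260, 17]);


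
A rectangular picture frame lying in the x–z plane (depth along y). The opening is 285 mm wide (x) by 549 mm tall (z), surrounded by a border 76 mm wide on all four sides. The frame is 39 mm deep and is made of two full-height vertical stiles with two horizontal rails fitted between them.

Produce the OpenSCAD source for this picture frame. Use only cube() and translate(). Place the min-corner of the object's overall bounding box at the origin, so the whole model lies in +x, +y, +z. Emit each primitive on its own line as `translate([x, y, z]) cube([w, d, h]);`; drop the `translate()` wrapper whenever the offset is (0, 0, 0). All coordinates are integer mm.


cube([76, 39, 701]);
translate([361, 0, 0]) cube([76, 39, 701]);
translate([76, 0, 0]) cube([285, 39, 76]);
translate([76, 0, 625]) cube([285, 39, 76]);


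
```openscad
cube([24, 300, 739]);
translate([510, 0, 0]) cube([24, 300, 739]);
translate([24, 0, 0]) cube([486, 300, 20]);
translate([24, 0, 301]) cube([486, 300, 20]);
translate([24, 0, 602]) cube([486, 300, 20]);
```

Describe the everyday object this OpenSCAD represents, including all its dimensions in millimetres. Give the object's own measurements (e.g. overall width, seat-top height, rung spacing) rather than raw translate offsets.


An open bookshelf. Two side panels, each 24 mm thick, 300 mm deep and 739 mm tall, stand 534 mm apart (outside-to-outside). Between them sit 3 shelves, each 20 mm thick and 300 mm deep, spanning the full gap between the sides. The bottom shelf rests on the floor (its underside at z = 0) and the clear gap between one shelf's top and the next shelf's underside is 281 mm.


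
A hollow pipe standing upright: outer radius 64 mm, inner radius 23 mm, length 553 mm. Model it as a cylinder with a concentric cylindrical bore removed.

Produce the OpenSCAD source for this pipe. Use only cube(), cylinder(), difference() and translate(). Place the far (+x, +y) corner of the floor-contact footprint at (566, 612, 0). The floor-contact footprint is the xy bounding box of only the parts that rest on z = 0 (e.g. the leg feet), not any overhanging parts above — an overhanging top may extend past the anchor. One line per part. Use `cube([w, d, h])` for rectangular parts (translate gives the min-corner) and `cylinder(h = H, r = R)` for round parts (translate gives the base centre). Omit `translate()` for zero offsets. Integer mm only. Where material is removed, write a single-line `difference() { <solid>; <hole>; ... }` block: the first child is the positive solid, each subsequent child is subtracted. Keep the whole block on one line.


difference() { translate([502, 548, 0]) cylinder(h = 553, r = 64); translate([502, 548, 0]) cylinder(h = 553, r = 23); }


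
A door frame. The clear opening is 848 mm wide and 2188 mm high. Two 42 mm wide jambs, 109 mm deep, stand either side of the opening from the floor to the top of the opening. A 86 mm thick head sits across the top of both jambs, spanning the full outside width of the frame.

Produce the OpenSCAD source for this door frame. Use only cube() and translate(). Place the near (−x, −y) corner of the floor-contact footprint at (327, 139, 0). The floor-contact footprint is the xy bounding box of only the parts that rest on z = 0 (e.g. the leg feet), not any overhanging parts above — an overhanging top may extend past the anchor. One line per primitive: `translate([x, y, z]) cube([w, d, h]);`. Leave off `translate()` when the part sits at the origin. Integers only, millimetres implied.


translate([327, 139, 0]) cube([42, 109, 2188]);
translate([1217, 139, 0]) cube([42, 109, 2188]);
translate([327, 139, 2188]) cube([932, 109, 86]);


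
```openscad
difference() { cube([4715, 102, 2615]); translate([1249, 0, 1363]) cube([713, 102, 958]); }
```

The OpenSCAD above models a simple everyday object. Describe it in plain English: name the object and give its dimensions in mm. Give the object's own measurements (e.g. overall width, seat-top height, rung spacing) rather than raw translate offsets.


A wall 4715 mm long (x), 102 mm thick (y), 2615 mm tall, with a rectangular window opening cut through it. The opening is 713 mm wide and 958 mm tall; its sill is at z = 1363 mm and its near (−x) edge is 1249 mm from the wall's −x end. The opening passes through the full wall thickness.


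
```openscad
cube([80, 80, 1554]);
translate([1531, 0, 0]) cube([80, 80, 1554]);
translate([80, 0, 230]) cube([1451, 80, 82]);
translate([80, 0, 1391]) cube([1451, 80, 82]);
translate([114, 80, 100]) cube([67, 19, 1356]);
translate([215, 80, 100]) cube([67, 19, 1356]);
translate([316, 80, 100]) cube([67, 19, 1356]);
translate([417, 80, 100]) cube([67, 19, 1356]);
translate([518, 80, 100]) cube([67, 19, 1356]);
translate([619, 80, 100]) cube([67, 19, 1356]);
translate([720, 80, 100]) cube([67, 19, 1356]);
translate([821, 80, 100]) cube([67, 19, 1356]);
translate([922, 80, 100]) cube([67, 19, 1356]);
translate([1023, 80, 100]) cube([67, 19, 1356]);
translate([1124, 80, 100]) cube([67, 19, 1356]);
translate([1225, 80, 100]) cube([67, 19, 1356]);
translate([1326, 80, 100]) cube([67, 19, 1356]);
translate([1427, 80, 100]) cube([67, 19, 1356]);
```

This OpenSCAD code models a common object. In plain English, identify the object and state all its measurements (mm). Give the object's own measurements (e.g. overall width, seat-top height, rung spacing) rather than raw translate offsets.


A fence section. Two 80×80 mm posts, 1554 mm tall, stand on the floor with a clear span of 1451 mm between their inner faces. Two horizontal rails of 80×82 mm section span the gap between the posts with their undersides at z = 230 mm and z = 1391 mm, flush with the posts' −y face. 14 pickets, each 67 mm wide, 19 mm thick and 1356 mm tall, are fixed to the +y face of the rails with their bottoms at z = 100 mm, spaced across the span with a 34 mm gap after the −x post and between neighbouring pickets, with 37 mm left before the +x post.


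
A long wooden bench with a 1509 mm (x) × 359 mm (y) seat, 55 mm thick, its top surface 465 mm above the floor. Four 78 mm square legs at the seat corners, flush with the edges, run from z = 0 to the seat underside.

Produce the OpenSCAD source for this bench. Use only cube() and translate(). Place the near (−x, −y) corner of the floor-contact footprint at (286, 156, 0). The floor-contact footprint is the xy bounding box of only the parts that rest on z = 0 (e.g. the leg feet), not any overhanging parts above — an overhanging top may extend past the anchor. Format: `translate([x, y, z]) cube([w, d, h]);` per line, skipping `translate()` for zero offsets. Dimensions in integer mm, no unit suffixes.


translate([286, 156, 410]) cube([1509, 359, 55]);
translate([286, 156, 0]) cube([78, 78, 410]);
translate([286, 437, 0]) cube([78, 78, 410]);
translate([1717, 156, 0]) cube([78, 78, 410]);
translate([1717, 437, 0]) cube([78, 78, 410]);


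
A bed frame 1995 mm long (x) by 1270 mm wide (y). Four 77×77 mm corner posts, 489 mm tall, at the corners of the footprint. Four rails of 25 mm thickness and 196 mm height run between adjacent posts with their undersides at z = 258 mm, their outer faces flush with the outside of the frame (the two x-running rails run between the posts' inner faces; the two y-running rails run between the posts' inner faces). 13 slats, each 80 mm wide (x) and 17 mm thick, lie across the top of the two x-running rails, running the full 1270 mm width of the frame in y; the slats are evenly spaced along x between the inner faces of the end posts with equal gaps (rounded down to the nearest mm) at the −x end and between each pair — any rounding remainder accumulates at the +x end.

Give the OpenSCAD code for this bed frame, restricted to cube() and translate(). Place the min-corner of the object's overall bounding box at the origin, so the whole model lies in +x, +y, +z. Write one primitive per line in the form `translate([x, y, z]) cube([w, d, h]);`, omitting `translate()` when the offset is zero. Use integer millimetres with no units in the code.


cube([77, 77, 489]);
translate([0, 1193, 0]) cube([77, 77, 489]);
translate([1918, 0, 0]) cube([77, 77, 489]);
translate([1918, 1193, 0]) cube([77, 77, 489]);
translate([77, 0, 258]) cube([1841, 25, 196]);
translate([77, 1245, 258]) cube([1841, 25, 196]);
translate([0, 77, 258]) cube([25, 1116, 196]);
translate([1970, 77, 258]) cube([25, 1116, 196]);
translate([134, 0, 454]) cube([80, 1270, 17]);
translate([271, 0, 454]) cube([80, 1270, 17]);
translate([408, 0, 454]) cube([80, 1270, 17]);
translate([545, 0, 454]) cube([80, 1270, 17]);
translate([682, 0, 454]) cube([80, 1270, 17]);
translate([819, 0, 454]) cube([80, 1270, 17]);
translate([956, 0, 454]) cube([80, 1270, 17]);
translate([1093, 0, 454]) cube([80, 1270, 17]);
translate([1230, 0, 454]) cube([80, 1270, 17]);
translate([1367, 0, 454]) cube([80, 1270, 17]);
translate([1504, 0, 454]) cube([80, 1270, 17]);
translate([1641, 0, 454]) cube([80, 1270, 17]);
translate([1778, 0, 454]) cube([80, 1270, 17]);


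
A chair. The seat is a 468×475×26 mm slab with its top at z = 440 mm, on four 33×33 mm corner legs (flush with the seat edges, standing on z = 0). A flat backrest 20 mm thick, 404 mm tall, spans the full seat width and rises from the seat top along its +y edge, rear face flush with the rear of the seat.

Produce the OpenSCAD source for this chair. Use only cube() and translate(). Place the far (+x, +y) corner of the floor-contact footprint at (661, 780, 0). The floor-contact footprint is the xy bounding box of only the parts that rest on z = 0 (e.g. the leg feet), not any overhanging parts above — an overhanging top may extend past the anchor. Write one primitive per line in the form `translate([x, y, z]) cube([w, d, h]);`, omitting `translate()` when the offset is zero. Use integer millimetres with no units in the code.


translate([193, 305, 414]) cube([468, 475, 26]);
translate([193, 305, 0]) cube([33, 33, 414]);
translate([628, 305, 0]) cube([33, 33, 414]);
translate([193, 747, 0]) cube([33, 33, 414]);
translate([628, 747, 0]) cube([33, 33, 414]);
translate([193, 760, 440]) cube([468, 20, 404]);
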